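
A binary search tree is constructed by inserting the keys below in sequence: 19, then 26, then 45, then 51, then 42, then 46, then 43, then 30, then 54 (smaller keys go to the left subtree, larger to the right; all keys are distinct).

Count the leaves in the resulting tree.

Resulting structure (node: left, right):
  19: L=–, R=26
  26: L=–, R=45
  45: L=42, R=51
  51: L=46, R=54
  42: L=30, R=43
  46: L=–, R=–
  43: L=–, R=–
  30: L=–, R=–
  54: L=–, R=–

Leaves: 30, 43, 46, 54 — 4 in total.

4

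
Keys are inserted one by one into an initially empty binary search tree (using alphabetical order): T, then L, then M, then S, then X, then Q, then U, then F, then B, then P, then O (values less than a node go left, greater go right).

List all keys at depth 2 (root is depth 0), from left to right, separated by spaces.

F M U

Insert T: tree is empty, so T becomes the root.
Insert L: L < T → go left. Place as left child of T.
Insert M: M < T → go left; M > L → go right. Place as right child of L.
Insert S: S < T → go left; S > L → go right; S > M → go right. Place as right child of M.
Insert X: X > T → go right. Place as right child of T.
Insert Q: Q < T → go left; Q > L → go right; Q > M → go right; Q < S → go left. Place as left child of S.
Insert U: U > T → go right; U < X → go left. Place as left child of X.
Insert F: F < T → go left; F < L → go left. Place as left child of L.
Insert B: B < T → go left; B < L → go left; B < F → go left. Place as left child of F.
Insert P: P < T → go left; P > L → go right; P > M → go right; P < S → go left; P < Q → go left. Place as left child of Q.
Insert O: O < T → go left; O > L → go right; O > M → go right; O < S → go left; O < Q → go left; O < P → go left. Place as left child of P.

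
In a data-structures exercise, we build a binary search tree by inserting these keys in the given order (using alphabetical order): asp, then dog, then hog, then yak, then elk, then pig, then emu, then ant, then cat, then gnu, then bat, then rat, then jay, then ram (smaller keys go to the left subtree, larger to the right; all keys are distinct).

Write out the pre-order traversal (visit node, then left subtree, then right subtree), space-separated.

Insert asp: tree is empty, so asp becomes the root.
Insert dog: dog > asp → go right. Place as right child of asp.
Insert hog: hog > asp → go right; hog > dog → go right. Place as right child of dog.
Insert yak: yak > asp → go right; yak > dog → go right; yak > hog → go right. Place as right child of hog.
Insert elk: elk > asp → go right; elk > dog → go right; elk < hog → go left. Place as left child of hog.
Insert pig: pig > asp → go right; pig > dog → go right; pig > hog → go right; pig < yak → go left. Place as left child of yak.
Insert emu: emu > asp → go right; emu > dog → go right; emu < hog → go left; emu > elk → go right. Place as right child of elk.
Insert ant: ant < asp → go left. Place as left child of asp.
Insert cat: cat > asp → go right; cat < dog → go left. Place as left child of dog.
Insert gnu: gnu > asp → go right; gnu > dog → go right; gnu < hog → go left; gnu > elk → go right; gnu > emu → go right. Place as right child of emu.
Insert bat: bat > asp → go right; bat < dog → go left; bat < cat → go left. Place as left child of cat.
Insert rat: rat > asp → go right; rat > dog → go right; rat > hog → go right; rat < yak → go left; rat > pig → go right. Place as right child of pig.
Insert jay: jay > asp → go right; jay > dog → go right; jay > hog → go right; jay < yak → go left; jay < pig → go left. Place as left child of pig.
Insert ram: ram > asp → go right; ram > dog → go right; ram > hog → go right; ram < yak → go left; ram > pig → go right; ram < rat → go left. Place as left child of rat.

asp ant dog cat bat hog elk emu gnu yak pig jay rat ram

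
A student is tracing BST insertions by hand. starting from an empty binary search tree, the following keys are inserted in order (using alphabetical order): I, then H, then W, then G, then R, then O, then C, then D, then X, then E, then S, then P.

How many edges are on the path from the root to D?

I: root
H: left child of I (depth 1)
W: right child of I (depth 1)
G: left child of H (depth 2)
R: left child of W (depth 2)
O: left child of R (depth 3)
C: left child of G (depth 3)
D: right child of C (depth 4)
X: right child of W (depth 2)
E: right child of D (depth 5)
S: right child of R (depth 3)
P: right child of O (depth 4)

Path to D: I → H → G → C → D, which is 4 edges.

4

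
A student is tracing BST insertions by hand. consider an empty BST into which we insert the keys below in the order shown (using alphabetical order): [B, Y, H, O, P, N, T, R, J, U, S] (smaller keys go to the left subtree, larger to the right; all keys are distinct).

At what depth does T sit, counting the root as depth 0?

5

B: root
Y: right child of B (depth 1)
H: left child of Y (depth 2)
O: right child of H (depth 3)
P: right child of O (depth 4)
N: left child of O (depth 4)
T: right child of P (depth 5)
R: left child of T (depth 6)
J: left child of N (depth 5)
U: right child of T (depth 6)
S: right child of R (depth 7)

Path to T: B → Y → H → O → P → T, which is 5 edges.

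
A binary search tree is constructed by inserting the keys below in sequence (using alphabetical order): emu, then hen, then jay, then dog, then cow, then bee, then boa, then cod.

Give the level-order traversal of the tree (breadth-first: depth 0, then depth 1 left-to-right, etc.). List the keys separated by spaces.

emu dog hen cow jay bee boa cod

Resulting structure (node: left, right):
  emu: L=dog, R=hen
  hen: L=–, R=jay
  jay: L=–, R=–
  dog: L=cow, R=–
  cow: L=bee, R=–
  bee: L=–, R=boa
  boa: L=–, R=cod
  cod: L=–, R=–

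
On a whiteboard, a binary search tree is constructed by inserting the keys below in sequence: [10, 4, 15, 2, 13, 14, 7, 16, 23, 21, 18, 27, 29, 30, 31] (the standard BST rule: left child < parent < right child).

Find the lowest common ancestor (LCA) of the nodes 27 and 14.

15

Insert 10: tree is empty, so 10 becomes the root.
Insert 4: 4 < 10 → go left. Place as left child of 10.
Insert 15: 15 > 10 → go right. Place as right child of 10.
Insert 2: 2 < 10 → go left; 2 < 4 → go left. Place as left child of 4.
Insert 13: 13 > 10 → go right; 13 < 15 → go left. Place as left child of 15.
Insert 14: 14 > 10 → go right; 14 < 15 → go left; 14 > 13 → go right. Place as right child of 13.
Insert 7: 7 < 10 → go left; 7 > 4 → go right. Place as right child of 4.
Insert 16: 16 > 10 → go right; 16 > 15 → go right. Place as right child of 15.
Insert 23: 23 > 10 → go right; 23 > 15 → go right; 23 > 16 → go right. Place as right child of 16.
Insert 21: 21 > 10 → go right; 21 > 15 → go right; 21 > 16 → go right; 21 < 23 → go left. Place as left child of 23.
Insert 18: 18 > 10 → go right; 18 > 15 → go right; 18 > 16 → go right; 18 < 23 → go left; 18 < 21 → go left. Place as left child of 21.
Insert 27: 27 > 10 → go right; 27 > 15 → go right; 27 > 16 → go right; 27 > 23 → go right. Place as right child of 23.
Insert 29: 29 > 10 → go right; 29 > 15 → go right; 29 > 16 → go right; 29 > 23 → go right; 29 > 27 → go right. Place as right child of 27.
Insert 30: 30 > 10 → go right; 30 > 15 → go right; 30 > 16 → go right; 30 > 23 → go right; 30 > 27 → go right; 30 > 29 → go right. Place as right child of 29.
Insert 31: 31 > 10 → go right; 31 > 15 → go right; 31 > 16 → go right; 31 > 23 → go right; 31 > 27 → go right; 31 > 29 → go right; 31 > 30 → go right. Place as right child of 30.

Path to 27: 10 → 15 → 16 → 23 → 27
Path to 14: 10 → 15 → 13 → 14
The paths share a prefix ending at 15, then split left and right.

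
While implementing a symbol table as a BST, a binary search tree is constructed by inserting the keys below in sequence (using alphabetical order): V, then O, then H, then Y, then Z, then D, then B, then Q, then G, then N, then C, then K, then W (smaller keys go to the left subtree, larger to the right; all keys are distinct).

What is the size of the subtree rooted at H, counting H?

V: root
O: left child of V (depth 1)
H: left child of O (depth 2)
Y: right child of V (depth 1)
Z: right child of Y (depth 2)
D: left child of H (depth 3)
B: left child of D (depth 4)
Q: right child of O (depth 2)
G: right child of D (depth 4)
N: right child of H (depth 3)
C: right child of B (depth 5)
K: left child of N (depth 4)
W: left child of Y (depth 2)

Subtree rooted at H contains: H, D, B, C, G, N, K — 7 nodes.

7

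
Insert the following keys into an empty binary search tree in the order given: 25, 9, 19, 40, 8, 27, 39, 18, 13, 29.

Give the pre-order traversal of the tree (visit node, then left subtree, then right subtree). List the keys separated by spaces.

Insert 25: tree is empty, so 25 becomes the root.
Insert 9: 9 < 25 → go left. Place as left child of 25.
Insert 19: 19 < 25 → go left; 19 > 9 → go right. Place as right child of 9.
Insert 40: 40 > 25 → go right. Place as right child of 25.
Insert 8: 8 < 25 → go left; 8 < 9 → go left. Place as left child of 9.
Insert 27: 27 > 25 → go right; 27 < 40 → go left. Place as left child of 40.
Insert 39: 39 > 25 → go right; 39 < 40 → go left; 39 > 27 → go right. Place as right child of 27.
Insert 18: 18 < 25 → go left; 18 > 9 → go right; 18 < 19 → go left. Place as left child of 19.
Insert 13: 13 < 25 → go left; 13 > 9 → go right; 13 < 19 → go left; 13 < 18 → go left. Place as left child of 18.
Insert 29: 29 > 25 → go right; 29 < 40 → go left; 29 > 27 → go right; 29 < 39 → go left. Place as left child of 39.

25 9 8 19 18 13 40 27 39 29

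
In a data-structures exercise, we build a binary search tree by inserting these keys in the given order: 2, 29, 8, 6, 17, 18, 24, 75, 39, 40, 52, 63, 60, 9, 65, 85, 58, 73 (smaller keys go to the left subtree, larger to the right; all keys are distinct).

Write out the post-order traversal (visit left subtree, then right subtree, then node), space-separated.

2: root
29: right child of 2 (depth 1)
8: left child of 29 (depth 2)
6: left child of 8 (depth 3)
17: right child of 8 (depth 3)
18: right child of 17 (depth 4)
24: right child of 18 (depth 5)
75: right child of 29 (depth 2)
39: left child of 75 (depth 3)
40: right child of 39 (depth 4)
52: right child of 40 (depth 5)
63: right child of 52 (depth 6)
60: left child of 63 (depth 7)
9: left child of 17 (depth 4)
65: right child of 63 (depth 7)
85: right child of 75 (depth 3)
58: left child of 60 (depth 8)
73: right child of 65 (depth 8)

6 9 24 18 17 8 58 60 73 65 63 52 40 39 85 75 29 2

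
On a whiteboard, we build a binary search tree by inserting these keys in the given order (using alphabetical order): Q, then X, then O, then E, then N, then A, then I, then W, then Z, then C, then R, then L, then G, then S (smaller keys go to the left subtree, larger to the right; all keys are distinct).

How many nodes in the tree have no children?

5

Insert Q: tree is empty, so Q becomes the root.
Insert X: X > Q → go right. Place as right child of Q.
Insert O: O < Q → go left. Place as left child of Q.
Insert E: E < Q → go left; E < O → go left. Place as left child of O.
Insert N: N < Q → go left; N < O → go left; N > E → go right. Place as right child of E.
Insert A: A < Q → go left; A < O → go left; A < E → go left. Place as left child of E.
Insert I: I < Q → go left; I < O → go left; I > E → go right; I < N → go left. Place as left child of N.
Insert W: W > Q → go right; W < X → go left. Place as left child of X.
Insert Z: Z > Q → go right; Z > X → go right. Place as right child of X.
Insert C: C < Q → go left; C < O → go left; C < E → go left; C > A → go right. Place as right child of A.
Insert R: R > Q → go right; R < X → go left; R < W → go left. Place as left child of W.
Insert L: L < Q → go left; L < O → go left; L > E → go right; L < N → go left; L > I → go right. Place as right child of I.
Insert G: G < Q → go left; G < O → go left; G > E → go right; G < N → go left; G < I → go left. Place as left child of I.
Insert S: S > Q → go right; S < X → go left; S < W → go left; S > R → go right. Place as right child of R.

Leaves: C, G, L, S, Z — 5 in total.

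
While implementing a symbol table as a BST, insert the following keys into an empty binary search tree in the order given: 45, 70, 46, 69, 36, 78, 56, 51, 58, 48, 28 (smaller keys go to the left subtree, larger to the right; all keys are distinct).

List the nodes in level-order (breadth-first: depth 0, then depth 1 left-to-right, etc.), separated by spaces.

45 36 70 28 46 78 69 56 51 58 48

45: root
70: right child of 45 (depth 1)
46: left child of 70 (depth 2)
69: right child of 46 (depth 3)
36: left child of 45 (depth 1)
78: right child of 70 (depth 2)
56: left child of 69 (depth 4)
51: left child of 56 (depth 5)
58: right child of 56 (depth 5)
48: left child of 51 (depth 6)
28: left child of 36 (depth 2)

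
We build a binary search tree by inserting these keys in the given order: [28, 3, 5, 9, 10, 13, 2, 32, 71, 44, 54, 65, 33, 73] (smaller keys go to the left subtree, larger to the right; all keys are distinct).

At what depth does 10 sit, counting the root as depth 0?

4

Insert 28: tree is empty, so 28 becomes the root.
Insert 3: 3 < 28 → go left. Place as left child of 28.
Insert 5: 5 < 28 → go left; 5 > 3 → go right. Place as right child of 3.
Insert 9: 9 < 28 → go left; 9 > 3 → go right; 9 > 5 → go right. Place as right child of 5.
Insert 10: 10 < 28 → go left; 10 > 3 → go right; 10 > 5 → go right; 10 > 9 → go right. Place as right child of 9.
Insert 13: 13 < 28 → go left; 13 > 3 → go right; 13 > 5 → go right; 13 > 9 → go right; 13 > 10 → go right. Place as right child of 10.
Insert 2: 2 < 28 → go left; 2 < 3 → go left. Place as left child of 3.
Insert 32: 32 > 28 → go right. Place as right child of 28.
Insert 71: 71 > 28 → go right; 71 > 32 → go right. Place as right child of 32.
Insert 44: 44 > 28 → go right; 44 > 32 → go right; 44 < 71 → go left. Place as left child of 71.
Insert 54: 54 > 28 → go right; 54 > 32 → go right; 54 < 71 → go left; 54 > 44 → go right. Place as right child of 44.
Insert 65: 65 > 28 → go right; 65 > 32 → go right; 65 < 71 → go left; 65 > 44 → go right; 65 > 54 → go right. Place as right child of 54.
Insert 33: 33 > 28 → go right; 33 > 32 → go right; 33 < 71 → go left; 33 < 44 → go left. Place as left child of 44.
Insert 73: 73 > 28 → go right; 73 > 32 → go right; 73 > 71 → go right. Place as right child of 71.

Path to 10: 28 → 3 → 5 → 9 → 10, which is 4 edges.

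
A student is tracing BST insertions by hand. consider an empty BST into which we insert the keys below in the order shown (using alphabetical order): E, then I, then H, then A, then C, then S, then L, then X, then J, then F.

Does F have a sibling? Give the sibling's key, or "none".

none

Insert E: tree is empty, so E becomes the root.
Insert I: I > E → go right. Place as right child of E.
Insert H: H > E → go right; H < I → go left. Place as left child of I.
Insert A: A < E → go left. Place as left child of E.
Insert C: C < E → go left; C > A → go right. Place as right child of A.
Insert S: S > E → go right; S > I → go right. Place as right child of I.
Insert L: L > E → go right; L > I → go right; L < S → go left. Place as left child of S.
Insert X: X > E → go right; X > I → go right; X > S → go right. Place as right child of S.
Insert J: J > E → go right; J > I → go right; J < S → go left; J < L → go left. Place as left child of L.
Insert F: F > E → go right; F < I → go left; F < H → go left. Place as left child of H.

F's parent is H, which has only one child.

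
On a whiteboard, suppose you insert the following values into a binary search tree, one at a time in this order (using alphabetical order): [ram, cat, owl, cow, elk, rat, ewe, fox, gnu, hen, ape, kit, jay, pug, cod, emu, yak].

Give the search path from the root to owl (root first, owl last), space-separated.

ram: root
cat: left child of ram (depth 1)
owl: right child of cat (depth 2)
cow: left child of owl (depth 3)
elk: right child of cow (depth 4)
rat: right child of ram (depth 1)
ewe: right child of elk (depth 5)
fox: right child of ewe (depth 6)
gnu: right child of fox (depth 7)
hen: right child of gnu (depth 8)
ape: left child of cat (depth 2)
kit: right child of hen (depth 9)
jay: left child of kit (depth 10)
pug: right child of owl (depth 3)
cod: left child of cow (depth 4)
emu: left child of ewe (depth 6)
yak: right child of rat (depth 2)

ram cat owl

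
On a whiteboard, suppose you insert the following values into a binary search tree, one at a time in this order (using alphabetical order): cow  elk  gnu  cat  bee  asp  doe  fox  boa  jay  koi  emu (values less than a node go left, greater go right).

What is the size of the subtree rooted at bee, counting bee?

3

cow: root
elk: right child of cow (depth 1)
gnu: right child of elk (depth 2)
cat: left child of cow (depth 1)
bee: left child of cat (depth 2)
asp: left child of bee (depth 3)
doe: left child of elk (depth 2)
fox: left child of gnu (depth 3)
boa: right child of bee (depth 3)
jay: right child of gnu (depth 3)
koi: right child of jay (depth 4)
emu: left child of fox (depth 4)

Subtree rooted at bee contains: bee, asp, boa — 3 nodes.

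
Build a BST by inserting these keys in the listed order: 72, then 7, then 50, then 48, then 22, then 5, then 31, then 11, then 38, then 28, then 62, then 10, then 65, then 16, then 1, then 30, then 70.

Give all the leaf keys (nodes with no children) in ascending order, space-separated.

1 10 16 30 38 70

72: root
7: left child of 72 (depth 1)
50: right child of 7 (depth 2)
48: left child of 50 (depth 3)
22: left child of 48 (depth 4)
5: left child of 7 (depth 2)
31: right child of 22 (depth 5)
11: left child of 22 (depth 5)
38: right child of 31 (depth 6)
28: left child of 31 (depth 6)
62: right child of 50 (depth 3)
10: left child of 11 (depth 6)
65: right child of 62 (depth 4)
16: right child of 11 (depth 6)
1: left child of 5 (depth 3)
30: right child of 28 (depth 7)
70: right child of 65 (depth 5)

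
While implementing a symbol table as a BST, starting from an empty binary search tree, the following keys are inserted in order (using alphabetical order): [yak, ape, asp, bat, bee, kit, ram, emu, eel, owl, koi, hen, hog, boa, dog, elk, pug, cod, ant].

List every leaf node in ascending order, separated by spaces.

ant cod elk hog koi pug

Resulting structure (node: left, right):
  yak: L=ape, R=–
  ape: L=ant, R=asp
  asp: L=–, R=bat
  bat: L=–, R=bee
  bee: L=–, R=kit
  kit: L=emu, R=ram
  ram: L=owl, R=–
  emu: L=eel, R=hen
  eel: L=boa, R=elk
  owl: L=koi, R=pug
  koi: L=–, R=–
  hen: L=–, R=hog
  hog: L=–, R=–
  boa: L=–, R=dog
  dog: L=cod, R=–
  elk: L=–, R=–
  pug: L=–, R=–
  cod: L=–, R=–
  ant: L=–, R=–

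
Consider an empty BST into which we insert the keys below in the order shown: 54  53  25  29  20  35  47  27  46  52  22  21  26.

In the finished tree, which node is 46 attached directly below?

Insert 54: tree is empty, so 54 becomes the root.
Insert 53: 53 < 54 → go left. Place as left child of 54.
Insert 25: 25 < 54 → go left; 25 < 53 → go left. Place as left child of 53.
Insert 29: 29 < 54 → go left; 29 < 53 → go left; 29 > 25 → go right. Place as right child of 25.
Insert 20: 20 < 54 → go left; 20 < 53 → go left; 20 < 25 → go left. Place as left child of 25.
Insert 35: 35 < 54 → go left; 35 < 53 → go left; 35 > 25 → go right; 35 > 29 → go right. Place as right child of 29.
Insert 47: 47 < 54 → go left; 47 < 53 → go left; 47 > 25 → go right; 47 > 29 → go right; 47 > 35 → go right. Place as right child of 35.
Insert 27: 27 < 54 → go left; 27 < 53 → go left; 27 > 25 → go right; 27 < 29 → go left. Place as left child of 29.
Insert 46: 46 < 54 → go left; 46 < 53 → go left; 46 > 25 → go right; 46 > 29 → go right; 46 > 35 → go right; 46 < 47 → go left. Place as left child of 47.
Insert 52: 52 < 54 → go left; 52 < 53 → go left; 52 > 25 → go right; 52 > 29 → go right; 52 > 35 → go right; 52 > 47 → go right. Place as right child of 47.
Insert 22: 22 < 54 → go left; 22 < 53 → go left; 22 < 25 → go left; 22 > 20 → go right. Place as right child of 20.
Insert 21: 21 < 54 → go left; 21 < 53 → go left; 21 < 25 → go left; 21 > 20 → go right; 21 < 22 → go left. Place as left child of 22.
Insert 26: 26 < 54 → go left; 26 < 53 → go left; 26 > 25 → go right; 26 < 29 → go left; 26 < 27 → go left. Place as left child of 27.

47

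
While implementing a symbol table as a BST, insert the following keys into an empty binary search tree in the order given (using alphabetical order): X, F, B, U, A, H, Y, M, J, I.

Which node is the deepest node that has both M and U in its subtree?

Resulting structure (node: left, right):
  X: L=F, R=Y
  F: L=B, R=U
  B: L=A, R=–
  U: L=H, R=–
  A: L=–, R=–
  H: L=–, R=M
  Y: L=–, R=–
  M: L=J, R=–
  J: L=I, R=–
  I: L=–, R=–

Path to M: X → F → U → H → M
Path to U: X → F → U
U lies on both paths and is an ancestor of the other node.

U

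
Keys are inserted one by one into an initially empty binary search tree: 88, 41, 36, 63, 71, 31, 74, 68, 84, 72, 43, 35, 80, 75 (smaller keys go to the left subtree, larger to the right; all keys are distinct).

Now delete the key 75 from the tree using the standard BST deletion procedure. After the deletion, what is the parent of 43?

Resulting structure (node: left, right):
  88: L=41, R=–
  41: L=36, R=63
  36: L=31, R=–
  63: L=43, R=71
  71: L=68, R=74
  31: L=–, R=35
  74: L=72, R=84
  68: L=–, R=–
  84: L=80, R=–
  72: L=–, R=–
  43: L=–, R=–
  35: L=–, R=–
  80: L=75, R=–
  75: L=–, R=–

Delete 75 (at most one child — splice it out).
After deletion, 43's parent is 63.

63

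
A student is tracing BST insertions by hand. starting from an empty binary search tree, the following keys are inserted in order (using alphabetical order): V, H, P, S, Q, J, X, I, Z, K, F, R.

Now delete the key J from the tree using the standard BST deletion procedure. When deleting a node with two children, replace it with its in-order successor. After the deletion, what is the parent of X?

V

V: root
H: left child of V (depth 1)
P: right child of H (depth 2)
S: right child of P (depth 3)
Q: left child of S (depth 4)
J: left child of P (depth 3)
X: right child of V (depth 1)
I: left child of J (depth 4)
Z: right child of X (depth 2)
K: right child of J (depth 4)
F: left child of H (depth 2)
R: right child of Q (depth 5)

Delete J (two children — replace with in-order successor).
After deletion, X's parent is V.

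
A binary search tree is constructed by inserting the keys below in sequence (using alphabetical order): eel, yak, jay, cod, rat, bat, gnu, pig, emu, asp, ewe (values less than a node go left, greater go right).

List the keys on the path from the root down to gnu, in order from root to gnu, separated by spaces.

Resulting structure (node: left, right):
  eel: L=cod, R=yak
  yak: L=jay, R=–
  jay: L=gnu, R=rat
  cod: L=bat, R=–
  rat: L=pig, R=–
  bat: L=asp, R=–
  gnu: L=emu, R=–
  pig: L=–, R=–
  emu: L=–, R=ewe
  asp: L=–, R=–
  ewe: L=–, R=–

eel yak jay gnu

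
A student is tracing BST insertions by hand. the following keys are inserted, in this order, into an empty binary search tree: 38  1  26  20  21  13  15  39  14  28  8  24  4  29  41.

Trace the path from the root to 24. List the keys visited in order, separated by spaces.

Insert 38: tree is empty, so 38 becomes the root.
Insert 1: 1 < 38 → go left. Place as left child of 38.
Insert 26: 26 < 38 → go left; 26 > 1 → go right. Place as right child of 1.
Insert 20: 20 < 38 → go left; 20 > 1 → go right; 20 < 26 → go left. Place as left child of 26.
Insert 21: 21 < 38 → go left; 21 > 1 → go right; 21 < 26 → go left; 21 > 20 → go right. Place as right child of 20.
Insert 13: 13 < 38 → go left; 13 > 1 → go right; 13 < 26 → go left; 13 < 20 → go left. Place as left child of 20.
Insert 15: 15 < 38 → go left; 15 > 1 → go right; 15 < 26 → go left; 15 < 20 → go left; 15 > 13 → go right. Place as right child of 13.
Insert 39: 39 > 38 → go right. Place as right child of 38.
Insert 14: 14 < 38 → go left; 14 > 1 → go right; 14 < 26 → go left; 14 < 20 → go left; 14 > 13 → go right; 14 < 15 → go left. Place as left child of 15.
Insert 28: 28 < 38 → go left; 28 > 1 → go right; 28 > 26 → go right. Place as right child of 26.
Insert 8: 8 < 38 → go left; 8 > 1 → go right; 8 < 26 → go left; 8 < 20 → go left; 8 < 13 → go left. Place as left child of 13.
Insert 24: 24 < 38 → go left; 24 > 1 → go right; 24 < 26 → go left; 24 > 20 → go right; 24 > 21 → go right. Place as right child of 21.
Insert 4: 4 < 38 → go left; 4 > 1 → go right; 4 < 26 → go left; 4 < 20 → go left; 4 < 13 → go left; 4 < 8 → go left. Place as left child of 8.
Insert 29: 29 < 38 → go left; 29 > 1 → go right; 29 > 26 → go right; 29 > 28 → go right. Place as right child of 28.
Insert 41: 41 > 38 → go right; 41 > 39 → go right. Place as right child of 39.

38 1 26 20 21 24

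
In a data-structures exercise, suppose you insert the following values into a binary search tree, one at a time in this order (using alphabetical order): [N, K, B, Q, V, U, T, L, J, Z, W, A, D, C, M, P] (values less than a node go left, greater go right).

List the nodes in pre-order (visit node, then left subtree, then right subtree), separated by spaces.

N K B A J D C L M Q P V U T Z W

Insert N: tree is empty, so N becomes the root.
Insert K: K < N → go left. Place as left child of N.
Insert B: B < N → go left; B < K → go left. Place as left child of K.
Insert Q: Q > N → go right. Place as right child of N.
Insert V: V > N → go right; V > Q → go right. Place as right child of Q.
Insert U: U > N → go right; U > Q → go right; U < V → go left. Place as left child of V.
Insert T: T > N → go right; T > Q → go right; T < V → go left; T < U → go left. Place as left child of U.
Insert L: L < N → go left; L > K → go right. Place as right child of K.
Insert J: J < N → go left; J < K → go left; J > B → go right. Place as right child of B.
Insert Z: Z > N → go right; Z > Q → go right; Z > V → go right. Place as right child of V.
Insert W: W > N → go right; W > Q → go right; W > V → go right; W < Z → go left. Place as left child of Z.
Insert A: A < N → go left; A < K → go left; A < B → go left. Place as left child of B.
Insert D: D < N → go left; D < K → go left; D > B → go right; D < J → go left. Place as left child of J.
Insert C: C < N → go left; C < K → go left; C > B → go right; C < J → go left; C < D → go left. Place as left child of D.
Insert M: M < N → go left; M > K → go right; M > L → go right. Place as right child of L.
Insert P: P > N → go right; P < Q → go left. Place as left child of Q.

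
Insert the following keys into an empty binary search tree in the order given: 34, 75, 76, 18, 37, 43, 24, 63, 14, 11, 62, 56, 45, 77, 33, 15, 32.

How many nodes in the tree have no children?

34: root
75: right child of 34 (depth 1)
76: right child of 75 (depth 2)
18: left child of 34 (depth 1)
37: left child of 75 (depth 2)
43: right child of 37 (depth 3)
24: right child of 18 (depth 2)
63: right child of 43 (depth 4)
14: left child of 18 (depth 2)
11: left child of 14 (depth 3)
62: left child of 63 (depth 5)
56: left child of 62 (depth 6)
45: left child of 56 (depth 7)
77: right child of 76 (depth 3)
33: right child of 24 (depth 3)
15: right child of 14 (depth 3)
32: left child of 33 (depth 4)

Leaves: 11, 15, 32, 45, 77 — 5 in total.

5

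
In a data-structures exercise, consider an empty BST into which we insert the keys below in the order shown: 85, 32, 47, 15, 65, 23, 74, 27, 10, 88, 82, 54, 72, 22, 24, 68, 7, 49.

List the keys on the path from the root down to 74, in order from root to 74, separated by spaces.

Insert 85: tree is empty, so 85 becomes the root.
Insert 32: 32 < 85 → go left. Place as left child of 85.
Insert 47: 47 < 85 → go left; 47 > 32 → go right. Place as right child of 32.
Insert 15: 15 < 85 → go left; 15 < 32 → go left. Place as left child of 32.
Insert 65: 65 < 85 → go left; 65 > 32 → go right; 65 > 47 → go right. Place as right child of 47.
Insert 23: 23 < 85 → go left; 23 < 32 → go left; 23 > 15 → go right. Place as right child of 15.
Insert 74: 74 < 85 → go left; 74 > 32 → go right; 74 > 47 → go right; 74 > 65 → go right. Place as right child of 65.
Insert 27: 27 < 85 → go left; 27 < 32 → go left; 27 > 15 → go right; 27 > 23 → go right. Place as right child of 23.
Insert 10: 10 < 85 → go left; 10 < 32 → go left; 10 < 15 → go left. Place as left child of 15.
Insert 88: 88 > 85 → go right. Place as right child of 85.
Insert 82: 82 < 85 → go left; 82 > 32 → go right; 82 > 47 → go right; 82 > 65 → go right; 82 > 74 → go right. Place as right child of 74.
Insert 54: 54 < 85 → go left; 54 > 32 → go right; 54 > 47 → go right; 54 < 65 → go left. Place as left child of 65.
Insert 72: 72 < 85 → go left; 72 > 32 → go right; 72 > 47 → go right; 72 > 65 → go right; 72 < 74 → go left. Place as left child of 74.
Insert 22: 22 < 85 → go left; 22 < 32 → go left; 22 > 15 → go right; 22 < 23 → go left. Place as left child of 23.
Insert 24: 24 < 85 → go left; 24 < 32 → go left; 24 > 15 → go right; 24 > 23 → go right; 24 < 27 → go left. Place as left child of 27.
Insert 68: 68 < 85 → go left; 68 > 32 → go right; 68 > 47 → go right; 68 > 65 → go right; 68 < 74 → go left; 68 < 72 → go left. Place as left child of 72.
Insert 7: 7 < 85 → go left; 7 < 32 → go left; 7 < 15 → go left; 7 < 10 → go left. Place as left child of 10.
Insert 49: 49 < 85 → go left; 49 > 32 → go right; 49 > 47 → go right; 49 < 65 → go left; 49 < 54 → go left. Place as left child of 54.

85 32 47 65 74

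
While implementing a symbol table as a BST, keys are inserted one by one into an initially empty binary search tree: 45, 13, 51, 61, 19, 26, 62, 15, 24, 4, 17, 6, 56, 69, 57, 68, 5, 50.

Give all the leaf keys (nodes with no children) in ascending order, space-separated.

5 17 24 50 57 68

Insert 45: tree is empty, so 45 becomes the root.
Insert 13: 13 < 45 → go left. Place as left child of 45.
Insert 51: 51 > 45 → go right. Place as right child of 45.
Insert 61: 61 > 45 → go right; 61 > 51 → go right. Place as right child of 51.
Insert 19: 19 < 45 → go left; 19 > 13 → go right. Place as right child of 13.
Insert 26: 26 < 45 → go left; 26 > 13 → go right; 26 > 19 → go right. Place as right child of 19.
Insert 62: 62 > 45 → go right; 62 > 51 → go right; 62 > 61 → go right. Place as right child of 61.
Insert 15: 15 < 45 → go left; 15 > 13 → go right; 15 < 19 → go left. Place as left child of 19.
Insert 24: 24 < 45 → go left; 24 > 13 → go right; 24 > 19 → go right; 24 < 26 → go left. Place as left child of 26.
Insert 4: 4 < 45 → go left; 4 < 13 → go left. Place as left child of 13.
Insert 17: 17 < 45 → go left; 17 > 13 → go right; 17 < 19 → go left; 17 > 15 → go right. Place as right child of 15.
Insert 6: 6 < 45 → go left; 6 < 13 → go left; 6 > 4 → go right. Place as right child of 4.
Insert 56: 56 > 45 → go right; 56 > 51 → go right; 56 < 61 → go left. Place as left child of 61.
Insert 69: 69 > 45 → go right; 69 > 51 → go right; 69 > 61 → go right; 69 > 62 → go right. Place as right child of 62.
Insert 57: 57 > 45 → go right; 57 > 51 → go right; 57 < 61 → go left; 57 > 56 → go right. Place as right child of 56.
Insert 68: 68 > 45 → go right; 68 > 51 → go right; 68 > 61 → go right; 68 > 62 → go right; 68 < 69 → go left. Place as left child of 69.
Insert 5: 5 < 45 → go left; 5 < 13 → go left; 5 > 4 → go right; 5 < 6 → go left. Place as left child of 6.
Insert 50: 50 > 45 → go right; 50 < 51 → go left. Place as left child of 51.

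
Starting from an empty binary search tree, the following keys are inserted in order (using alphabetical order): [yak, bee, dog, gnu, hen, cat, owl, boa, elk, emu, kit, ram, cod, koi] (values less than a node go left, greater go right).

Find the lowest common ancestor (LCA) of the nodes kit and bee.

bee

yak: root
bee: left child of yak (depth 1)
dog: right child of bee (depth 2)
gnu: right child of dog (depth 3)
hen: right child of gnu (depth 4)
cat: left child of dog (depth 3)
owl: right child of hen (depth 5)
boa: left child of cat (depth 4)
elk: left child of gnu (depth 4)
emu: right child of elk (depth 5)
kit: left child of owl (depth 6)
ram: right child of owl (depth 6)
cod: right child of cat (depth 4)
koi: right child of kit (depth 7)

Path to kit: yak → bee → dog → gnu → hen → owl → kit
Path to bee: yak → bee
bee lies on both paths and is an ancestor of the other node.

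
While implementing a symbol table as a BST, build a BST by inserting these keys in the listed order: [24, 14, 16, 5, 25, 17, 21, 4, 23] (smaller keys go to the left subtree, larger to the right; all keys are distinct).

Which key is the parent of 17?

24: root
14: left child of 24 (depth 1)
16: right child of 14 (depth 2)
5: left child of 14 (depth 2)
25: right child of 24 (depth 1)
17: right child of 16 (depth 3)
21: right child of 17 (depth 4)
4: left child of 5 (depth 3)
23: right child of 21 (depth 5)

16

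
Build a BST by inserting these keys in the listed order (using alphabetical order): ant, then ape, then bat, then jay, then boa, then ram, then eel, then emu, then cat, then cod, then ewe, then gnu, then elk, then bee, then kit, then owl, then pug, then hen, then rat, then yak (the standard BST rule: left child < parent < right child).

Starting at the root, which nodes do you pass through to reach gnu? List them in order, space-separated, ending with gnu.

ant ape bat jay boa eel emu ewe gnu

Insert ant: tree is empty, so ant becomes the root.
Insert ape: ape > ant → go right. Place as right child of ant.
Insert bat: bat > ant → go right; bat > ape → go right. Place as right child of ape.
Insert jay: jay > ant → go right; jay > ape → go right; jay > bat → go right. Place as right child of bat.
Insert boa: boa > ant → go right; boa > ape → go right; boa > bat → go right; boa < jay → go left. Place as left child of jay.
Insert ram: ram > ant → go right; ram > ape → go right; ram > bat → go right; ram > jay → go right. Place as right child of jay.
Insert eel: eel > ant → go right; eel > ape → go right; eel > bat → go right; eel < jay → go left; eel > boa → go right. Place as right child of boa.
Insert emu: emu > ant → go right; emu > ape → go right; emu > bat → go right; emu < jay → go left; emu > boa → go right; emu > eel → go right. Place as right child of eel.
Insert cat: cat > ant → go right; cat > ape → go right; cat > bat → go right; cat < jay → go left; cat > boa → go right; cat < eel → go left. Place as left child of eel.
Insert cod: cod > ant → go right; cod > ape → go right; cod > bat → go right; cod < jay → go left; cod > boa → go right; cod < eel → go left; cod > cat → go right. Place as right child of cat.
Insert ewe: ewe > ant → go right; ewe > ape → go right; ewe > bat → go right; ewe < jay → go left; ewe > boa → go right; ewe > eel → go right; ewe > emu → go right. Place as right child of emu.
Insert gnu: gnu > ant → go right; gnu > ape → go right; gnu > bat → go right; gnu < jay → go left; gnu > boa → go right; gnu > eel → go right; gnu > emu → go right; gnu > ewe → go right. Place as right child of ewe.
Insert elk: elk > ant → go right; elk > ape → go right; elk > bat → go right; elk < jay → go left; elk > boa → go right; elk > eel → go right; elk < emu → go left. Place as left child of emu.
Insert bee: bee > ant → go right; bee > ape → go right; bee > bat → go right; bee < jay → go left; bee < boa → go left. Place as left child of boa.
Insert kit: kit > ant → go right; kit > ape → go right; kit > bat → go right; kit > jay → go right; kit < ram → go left. Place as left child of ram.
Insert owl: owl > ant → go right; owl > ape → go right; owl > bat → go right; owl > jay → go right; owl < ram → go left; owl > kit → go right. Place as right child of kit.
Insert pug: pug > ant → go right; pug > ape → go right; pug > bat → go right; pug > jay → go right; pug < ram → go left; pug > kit → go right; pug > owl → go right. Place as right child of owl.
Insert hen: hen > ant → go right; hen > ape → go right; hen > bat → go right; hen < jay → go left; hen > boa → go right; hen > eel → go right; hen > emu → go right; hen > ewe → go right; hen > gnu → go right. Place as right child of gnu.
Insert rat: rat > ant → go right; rat > ape → go right; rat > bat → go right; rat > jay → go right; rat > ram → go right. Place as right child of ram.
Insert yak: yak > ant → go right; yak > ape → go right; yak > bat → go right; yak > jay → go right; yak > ram → go right; yak > rat → go right. Place as right child of rat.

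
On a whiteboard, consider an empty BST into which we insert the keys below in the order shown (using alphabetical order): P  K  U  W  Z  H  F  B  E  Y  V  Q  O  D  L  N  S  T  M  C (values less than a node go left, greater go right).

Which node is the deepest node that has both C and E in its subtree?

E

P: root
K: left child of P (depth 1)
U: right child of P (depth 1)
W: right child of U (depth 2)
Z: right child of W (depth 3)
H: left child of K (depth 2)
F: left child of H (depth 3)
B: left child of F (depth 4)
E: right child of B (depth 5)
Y: left child of Z (depth 4)
V: left child of W (depth 3)
Q: left child of U (depth 2)
O: right child of K (depth 2)
D: left child of E (depth 6)
L: left child of O (depth 3)
N: right child of L (depth 4)
S: right child of Q (depth 3)
T: right child of S (depth 4)
M: left child of N (depth 5)
C: left child of D (depth 7)

Path to C: P → K → H → F → B → E → D → C
Path to E: P → K → H → F → B → E
E lies on both paths and is an ancestor of the other node.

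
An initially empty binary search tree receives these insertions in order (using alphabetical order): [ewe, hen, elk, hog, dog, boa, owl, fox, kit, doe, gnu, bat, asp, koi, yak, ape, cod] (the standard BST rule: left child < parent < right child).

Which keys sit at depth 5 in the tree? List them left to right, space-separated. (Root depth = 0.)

asp cod koi

ewe: root
hen: right child of ewe (depth 1)
elk: left child of ewe (depth 1)
hog: right child of hen (depth 2)
dog: left child of elk (depth 2)
boa: left child of dog (depth 3)
owl: right child of hog (depth 3)
fox: left child of hen (depth 2)
kit: left child of owl (depth 4)
doe: right child of boa (depth 4)
gnu: right child of fox (depth 3)
bat: left child of boa (depth 4)
asp: left child of bat (depth 5)
koi: right child of kit (depth 5)
yak: right child of owl (depth 4)
ape: left child of asp (depth 6)
cod: left child of doe (depth 5)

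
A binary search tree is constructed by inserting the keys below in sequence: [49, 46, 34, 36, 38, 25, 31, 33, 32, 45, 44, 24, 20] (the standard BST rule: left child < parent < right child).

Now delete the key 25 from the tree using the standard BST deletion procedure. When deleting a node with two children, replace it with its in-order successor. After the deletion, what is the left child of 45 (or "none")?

49: root
46: left child of 49 (depth 1)
34: left child of 46 (depth 2)
36: right child of 34 (depth 3)
38: right child of 36 (depth 4)
25: left child of 34 (depth 3)
31: right child of 25 (depth 4)
33: right child of 31 (depth 5)
32: left child of 33 (depth 6)
45: right child of 38 (depth 5)
44: left child of 45 (depth 6)
24: left child of 25 (depth 4)
20: left child of 24 (depth 5)

Delete 25 (two children — replace with in-order successor).
After deletion, 45's left child: 44.

44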